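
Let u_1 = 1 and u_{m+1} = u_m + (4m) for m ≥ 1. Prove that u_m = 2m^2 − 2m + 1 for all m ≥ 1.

Base case: u_1 = 1, and 2·1^2 − 2·1 + 1 = 1.
Assume u_j = 2j^2 − 2j + 1.
Then u_{j+1} = u_j + (4j) = (2j^2 − 2j + 1) + (4j) = 2j^2 + 2j + 1,
and 2·(j+1)^2 − 2·(j+1) + 1 = 2j^2 + 2j + 1.
By induction, u_m = 2m^2 − 2m + 1 for all m ≥ 1.

u_m = 2m^2 − 2m + 1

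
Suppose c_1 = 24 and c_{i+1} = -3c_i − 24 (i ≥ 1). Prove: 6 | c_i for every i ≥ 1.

Base case: c_1 = 24 = 6·4, so 6 | c_1.
Assume 6 | c_k, so c_k = 6t for some integer t.
Then c_{k+1} = -3c_k − 24 = -3·(6t) − 24 = 6(-3t − 4), so 6 | c_{k+1}.
By induction, 6 | c_i for all i ≥ 1.

6 | c_i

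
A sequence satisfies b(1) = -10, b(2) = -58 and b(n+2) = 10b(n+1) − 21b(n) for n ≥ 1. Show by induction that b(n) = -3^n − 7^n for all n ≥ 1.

Base cases: b(1) = -10 and -3^1 − 7^1 = -10; b(2) = -58 and -3^2 − 7^2 = -58.
Assume b(j) = -3^j − 7^j for all 1 ≤ j ≤ k, where k ≥ 2.
Then b(k+1) = 10b(k) − 21b(k−1) = 10·(-3^k − 7^k) − 21·(-3^{k−1} − 7^{k−1}) = -(10·3 − 21)3^{k−1} − (10·7 − 21)7^{k−1} = -9·3^{k−1} − 49·7^{k−1} = -3^{k+1} − 7^{k+1}.
Hence b(n) = -3^n − 7^n for every n ≥ 1, by strong induction.

b(n) = -3^n − 7^n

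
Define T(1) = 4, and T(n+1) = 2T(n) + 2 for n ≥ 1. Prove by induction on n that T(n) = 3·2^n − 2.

Base case: T(1) = 4, and 3·2^1 − 2 = 6 − 2 = 4.
Assume T(m) = 3·2^m − 2 for some m ≥ 1.
Then T(m+1) = 2T(m) + 2 = 2·(3·2^m − 2) + 2 = 6·2^m − 4 + 2 = 3·2^{m+1} − 2.
So the formula holds for m+1, and by induction T(n) = 3·2^n − 2 for all n ≥ 1.

T(n) = 3·2^n − 2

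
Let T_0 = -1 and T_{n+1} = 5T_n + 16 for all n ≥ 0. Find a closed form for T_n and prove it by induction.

Claim: T_n = 3·5^n − 4.

Base case: T_0 = -1, and 3·5^0 − 4 = 3 − 4 = -1.
Assume T_j = 3·5^j − 4 for some j ≥ 0.
Then T_{j+1} = 5T_j + 16 = 5·(3·5^j − 4) + 16 = 15·5^j − 20 + 16 = 3·5^{j+1} − 4.
By induction, T_n = 3·5^n − 4 for all n ≥ 0.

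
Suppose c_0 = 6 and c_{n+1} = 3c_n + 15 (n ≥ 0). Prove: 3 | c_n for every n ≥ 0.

Base case: c_0 = 6 = 3·2, so 3 | c_0.
Assume 3 | c_m, so c_m = 3t for some integer t.
Then c_{m+1} = 3c_m + 15 = 3·(3t) + 15 = 3(3t + 5), so 3 | c_{m+1}.
This completes the inductive step, so 3 | c_n for all n ≥ 0.

3 | c_n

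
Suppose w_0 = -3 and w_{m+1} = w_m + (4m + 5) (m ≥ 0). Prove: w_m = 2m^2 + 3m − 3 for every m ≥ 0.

Base case: w_0 = -3, and 2·0^2 + 3·0 − 3 = -3.
Assume w_r = 2r^2 + 3r − 3.
Then w_{r+1} = w_r + (4r + 5) = (2r^2 + 3r − 3) + (4r + 5) = 2r^2 + 7r + 2,
and 2·(r+1)^2 + 3·(r+1) − 3 = 2r^2 + 7r + 2.
By induction, w_m = 2m^2 + 3m − 3 for all m ≥ 0.

w_m = 2m^2 + 3m − 3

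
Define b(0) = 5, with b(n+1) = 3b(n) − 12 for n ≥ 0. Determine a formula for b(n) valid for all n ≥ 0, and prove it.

Claim: b(n) = -3^n + 6.

Base case: b(0) = 5, and -3^0 + 6 = -1 + 6 = 5.
Assume b(k) = -3^k + 6 for some k ≥ 0.
Then b(k+1) = 3b(k) − 12 = 3·(-3^k + 6) − 12 = -3^{k+1} + 18 − 12 = -3^{k+1} + 6.
By induction, b(n) = -3^n + 6 for all n ≥ 0.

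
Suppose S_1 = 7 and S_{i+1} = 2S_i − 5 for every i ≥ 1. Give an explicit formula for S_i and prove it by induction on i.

Claim: S_i = 2^i + 5.

Base case: S_1 = 7, and 2^1 + 5 = 2 + 5 = 7.
Assume S_j = 2^j + 5 for some j ≥ 1.
Then S_{j+1} = 2S_j − 5 = 2·(2^j + 5) − 5 = 2^{j+1} + 10 − 5 = 2^{j+1} + 5.
By induction, S_i = 2^i + 5 for all i ≥ 1.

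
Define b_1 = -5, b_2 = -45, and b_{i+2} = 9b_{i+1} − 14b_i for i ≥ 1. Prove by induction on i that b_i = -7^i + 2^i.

Base cases: b_1 = -5 and -7^1 + 2^1 = -5; b_2 = -45 and -7^2 + 2^2 = -45.
Assume b_j = -7^j + 2^j for all 1 ≤ j ≤ m, where m ≥ 2.
Then b_{m+1} = 9b_m − 14b_{m−1} = 9·(-7^m + 2^m) − 14·(-7^{m−1} + 2^{m−1}) = -(9·7 − 14)7^{m−1} + (9·2 − 14)2^{m−1} = -49·7^{m−1} + 4·2^{m−1} = -7^{m+1} + 2^{m+1}.
So the formula holds for m+1, and by strong induction b_i = -7^i + 2^i for all i ≥ 1.

b_i = -7^i + 2^i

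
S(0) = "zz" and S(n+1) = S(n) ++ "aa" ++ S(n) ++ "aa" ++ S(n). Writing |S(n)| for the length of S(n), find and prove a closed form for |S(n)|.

Claim: |S(n)| = 4·3^n − 2.

Base case: |S(0)| = 2, and 4·3^0 − 2 = 2.
Assume |S(k)| = 4·3^k − 2.
Then |S(k+1)| = 3|S(k)| + 4 = 3(4·3^k − 2) + 4 = 4·3^{k+1} − 6 + 4 = 4·3^{k+1} − 2.
This completes the inductive step, so |S(n)| = 4·3^n − 2 for all n ≥ 0.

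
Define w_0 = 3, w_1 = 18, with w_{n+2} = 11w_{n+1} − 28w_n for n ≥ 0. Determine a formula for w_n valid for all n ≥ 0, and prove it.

Claim: w_n = 4^n + 2·7^n.

Base cases: w_0 = 3 and 4^0 + 2·7^0 = 3; w_1 = 18 and 4^1 + 2·7^1 = 18.
Assume w_j = 4^j + 2·7^j for all 0 ≤ j ≤ r, where r ≥ 1.
Then w_{r+1} = 11w_r − 28w_{r−1} = 11·(4^r + 2·7^r) − 28·(4^{r−1} + 2·7^{r−1}) = (11·4 − 28)4^{r−1} + 2·(11·7 − 28)7^{r−1} = 16·4^{r−1} + 98·7^{r−1} = 4^{r+1} + 2·7^{r+1}.
This completes the inductive step, so w_n = 4^n + 2·7^n for all n ≥ 0.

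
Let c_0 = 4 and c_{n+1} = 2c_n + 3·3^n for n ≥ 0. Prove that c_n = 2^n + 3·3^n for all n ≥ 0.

Base case: c_0 = 4, and 2^0 + 3·3^0 = 1 + 3 = 4.
Assume c_j = 2^j + 3·3^j for some j ≥ 0.
Then c_{j+1} = 2c_j + 3·3^j = 2·(2^j + 3·3^j) + 3·3^j = 2^{j+1} + 6·3^j + 3·3^j = 2^{j+1} + 9·3^j = 2^{j+1} + 3·3^{j+1}.
By induction, c_n = 2^n + 3·3^n for all n ≥ 0.

c_n = 2^n + 3·3^n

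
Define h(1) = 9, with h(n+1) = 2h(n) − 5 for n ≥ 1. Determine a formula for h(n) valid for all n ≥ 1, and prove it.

Claim: h(n) = 2^{n+1} + 5.

Base case: h(1) = 9, and 2^{1+1} + 5 = 4 + 5 = 9.
Assume h(m) = 2^{m+1} + 5 for some m ≥ 1.
Then h(m+1) = 2h(m) − 5 = 2·(2^{m+1} + 5) − 5 = 2^{m+2} + 10 − 5 = 2^{m+2} + 5.
Hence h(n) = 2^{n+1} + 5 for every n ≥ 1, by induction.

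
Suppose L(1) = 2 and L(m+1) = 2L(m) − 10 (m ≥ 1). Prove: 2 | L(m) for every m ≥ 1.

Base case: L(1) = 2 = 2·1, so 2 | L(1).
Assume 2 | L(r), so L(r) = 2t for some integer t.
Then L(r+1) = 2L(r) − 10 = 2·(2t) − 10 = 2(2t − 5), so 2 | L(r+1).
By induction, 2 | L(m) for all m ≥ 1.

2 | L(m)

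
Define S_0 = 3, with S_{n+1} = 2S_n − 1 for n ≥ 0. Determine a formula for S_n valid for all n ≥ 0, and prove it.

Claim: S_n = 2^{n+1} + 1.

Base case: S_0 = 3, and 2^{0+1} + 1 = 2 + 1 = 3.
Assume S_m = 2^{m+1} + 1 for some m ≥ 0.
Then S_{m+1} = 2S_m − 1 = 2·(2^{m+1} + 1) − 1 = 2^{m+2} + 2 − 1 = 2^{m+2} + 1.
By induction, S_n = 2^{n+1} + 1 for all n ≥ 0.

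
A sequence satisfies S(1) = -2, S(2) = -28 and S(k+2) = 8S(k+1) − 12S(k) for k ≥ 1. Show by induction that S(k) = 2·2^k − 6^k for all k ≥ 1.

Base cases: S(1) = -2 and 2·2^1 − 6^1 = -2; S(2) = -28 and 2·2^2 − 6^2 = -28.
Assume S(i) = 2·2^i − 6^i for all 1 ≤ i ≤ j, where j ≥ 2.
Then S(j+1) = 8S(j) − 12S(j−1) = 8·(2·2^j − 6^j) − 12·(2·2^{j−1} − 6^{j−1}) = 2·(8·2 − 12)2^{j−1} − (8·6 − 12)6^{j−1} = 8·2^{j−1} − 36·6^{j−1} = 2·2^{j+1} − 6^{j+1}.
Hence S(k) = 2·2^k − 6^k for every k ≥ 1, by strong induction.

S(k) = 2·2^k − 6^k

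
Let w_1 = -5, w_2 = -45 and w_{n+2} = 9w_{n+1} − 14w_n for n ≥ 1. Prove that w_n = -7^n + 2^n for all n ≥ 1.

Base cases: w_1 = -5 and -7^1 + 2^1 = -5; w_2 = -45 and -7^2 + 2^2 = -45.
Assume w_j = -7^j + 2^j for all 1 ≤ j ≤ k, where k ≥ 2.
Then w_{k+1} = 9w_k − 14w_{k−1} = 9·(-7^k + 2^k) − 14·(-7^{k−1} + 2^{k−1}) = -(9·7 − 14)7^{k−1} + (9·2 − 14)2^{k−1} = -49·7^{k−1} + 4·2^{k−1} = -7^{k+1} + 2^{k+1}.
By strong induction, w_n = -7^n + 2^n for all n ≥ 1.

w_n = -7^n + 2^n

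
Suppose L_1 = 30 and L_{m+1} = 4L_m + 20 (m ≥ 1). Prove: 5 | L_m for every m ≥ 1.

Base case: L_1 = 30 = 5·6, so 5 | L_1.
Assume 5 | L_j, so L_j = 5t for some integer t.
Then L_{j+1} = 4L_j + 20 = 4·(5t) + 20 = 5(4t + 4), so 5 | L_{j+1}.
So the property holds for j+1, and by induction 5 | L_m for all m ≥ 1.

5 | L_m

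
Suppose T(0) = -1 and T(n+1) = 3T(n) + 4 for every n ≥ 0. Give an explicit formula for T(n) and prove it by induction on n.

Claim: T(n) = 3^n − 2.

Base case: T(0) = -1, and 3^0 − 2 = 1 − 2 = -1.
Assume T(j) = 3^j − 2 for some j ≥ 0.
Then T(j+1) = 3T(j) + 4 = 3·(3^j − 2) + 4 = 3^{j+1} − 6 + 4 = 3^{j+1} − 2.
Hence T(n) = 3^n − 2 for every n ≥ 0, by induction.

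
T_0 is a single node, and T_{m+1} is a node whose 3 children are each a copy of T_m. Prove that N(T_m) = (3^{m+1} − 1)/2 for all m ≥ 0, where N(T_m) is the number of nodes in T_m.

Base case: N(T_0) = 1, and (3^{0+1} − 1)/2 = 1.
Assume N(T_k) = (3^{k+1} − 1)/2.
Then N(T_{k+1}) = 1 + 3N(T_k) = 1 + 3·(3^{k+1} − 1)/2 = 1 + (3^{k+2} − 3)/2 = (2 + 3^{k+2} − 3)/2 = (3^{k+2} − 1)/2.
So the formula holds for k+1, and by induction N(T_m) = (3^{m+1} − 1)/2 for all m ≥ 0.

N(T_m) = (3^{m+1} − 1)/2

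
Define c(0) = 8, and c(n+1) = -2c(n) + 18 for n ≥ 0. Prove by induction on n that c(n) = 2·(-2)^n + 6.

Base case: c(0) = 8, and 2·(-2)^0 + 6 = 2 + 6 = 8.
Assume c(m) = 2·(-2)^m + 6 for some m ≥ 0.
Then c(m+1) = -2c(m) + 18 = -2·(2·(-2)^m + 6) + 18 = -4·(-2)^m − 12 + 18 = 2·(-2)^{m+1} + 6.
This completes the inductive step, so c(n) = 2·(-2)^n + 6 for all n ≥ 0.

c(n) = 2·(-2)^n + 6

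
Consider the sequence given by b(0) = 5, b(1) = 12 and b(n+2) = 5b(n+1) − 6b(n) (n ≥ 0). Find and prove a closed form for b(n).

Claim: b(n) = 3·2^n + 2·3^n.

Base cases: b(0) = 5 and 3·2^0 + 2·3^0 = 5; b(1) = 12 and 3·2^1 + 2·3^1 = 12.
Assume b(j) = 3·2^j + 2·3^j for all 0 ≤ j ≤ m, where m ≥ 1.
Then b(m+1) = 5b(m) − 6b(m−1) = 5·(3·2^m + 2·3^m) − 6·(3·2^{m−1} + 2·3^{m−1}) = 3·(5·2 − 6)2^{m−1} + 2·(5·3 − 6)3^{m−1} = 12·2^{m−1} + 18·3^{m−1} = 3·2^{m+1} + 2·3^{m+1}.
Hence b(n) = 3·2^n + 2·3^n for every n ≥ 0, by strong induction.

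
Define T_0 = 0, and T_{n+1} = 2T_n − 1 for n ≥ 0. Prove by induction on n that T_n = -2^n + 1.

Base case: T_0 = 0, and -2^0 + 1 = -1 + 1 = 0.
Assume T_j = -2^j + 1 for some j ≥ 0.
Then T_{j+1} = 2T_j − 1 = 2·(-2^j + 1) − 1 = -2^{j+1} + 2 − 1 = -2^{j+1} + 1.
Hence T_n = -2^n + 1 for every n ≥ 0, by induction.

T_n = -2^n + 1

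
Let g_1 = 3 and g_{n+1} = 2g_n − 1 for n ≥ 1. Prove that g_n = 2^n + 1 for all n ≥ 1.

Base case: g_1 = 3, and 2^1 + 1 = 2 + 1 = 3.
Assume g_j = 2^j + 1 for some j ≥ 1.
Then g_{j+1} = 2g_j − 1 = 2·(2^j + 1) − 1 = 2^{j+1} + 2 − 1 = 2^{j+1} + 1.
Hence g_n = 2^n + 1 for every n ≥ 1, by induction.

g_n = 2^n + 1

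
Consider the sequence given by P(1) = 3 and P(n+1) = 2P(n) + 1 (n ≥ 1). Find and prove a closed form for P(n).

Claim: P(n) = 2^{n+1} − 1.

Base case: P(1) = 3, and 2^{1+1} − 1 = 4 − 1 = 3.
Assume P(k) = 2^{k+1} − 1 for some k ≥ 1.
Then P(k+1) = 2P(k) + 1 = 2·(2^{k+1} − 1) + 1 = 2^{k+2} − 2 + 1 = 2^{k+2} − 1.
By induction, P(n) = 2^{n+1} − 1 for all n ≥ 1.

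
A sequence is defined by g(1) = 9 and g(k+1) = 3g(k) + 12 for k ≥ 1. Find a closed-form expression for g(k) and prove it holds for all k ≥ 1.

Claim: g(k) = 5·3^k − 6.

Base case: g(1) = 9, and 5·3^1 − 6 = 15 − 6 = 9.
Assume g(r) = 5·3^r − 6 for some r ≥ 1.
Then g(r+1) = 3g(r) + 12 = 3·(5·3^r − 6) + 12 = 15·3^r − 18 + 12 = 5·3^{r+1} − 6.
This completes the inductive step, so g(k) = 5·3^k − 6 for all k ≥ 1.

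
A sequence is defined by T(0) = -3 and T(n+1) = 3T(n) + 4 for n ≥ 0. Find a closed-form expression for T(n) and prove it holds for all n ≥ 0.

Claim: T(n) = -3^n − 2.

Base case: T(0) = -3, and -3^0 − 2 = -1 − 2 = -3.
Assume T(k) = -3^k − 2 for some k ≥ 0.
Then T(k+1) = 3T(k) + 4 = 3·(-3^k − 2) + 4 = -3^{k+1} − 6 + 4 = -3^{k+1} − 2.
Hence T(n) = -3^n − 2 for every n ≥ 0, by induction.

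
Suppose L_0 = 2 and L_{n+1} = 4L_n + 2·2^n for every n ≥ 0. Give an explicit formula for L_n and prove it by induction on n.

Claim: L_n = 3·4^n − 2^n.

Base case: L_0 = 2, and 3·4^0 − 2^0 = 3 − 1 = 2.
Assume L_r = 3·4^r − 2^r for some r ≥ 0.
Then L_{r+1} = 4L_r + 2·2^r = 4·(3·4^r − 2^r) + 2·2^r = 3·4^{r+1} − 4·2^r + 2·2^r = 3·4^{r+1} − 2·2^r = 3·4^{r+1} − 2^{r+1}.
By induction, L_n = 3·4^n − 2^n for all n ≥ 0.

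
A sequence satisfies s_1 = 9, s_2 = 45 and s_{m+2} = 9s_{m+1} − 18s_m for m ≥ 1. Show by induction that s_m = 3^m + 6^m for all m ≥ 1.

Base cases: s_1 = 9 and 3^1 + 6^1 = 9; s_2 = 45 and 3^2 + 6^2 = 45.
Assume s_j = 3^j + 6^j for all 1 ≤ j ≤ k, where k ≥ 2.
Then s_{k+1} = 9s_k − 18s_{k−1} = 9·(3^k + 6^k) − 18·(3^{k−1} + 6^{k−1}) = (9·3 − 18)3^{k−1} + (9·6 − 18)6^{k−1} = 9·3^{k−1} + 36·6^{k−1} = 3^{k+1} + 6^{k+1}.
This completes the inductive step, so s_m = 3^m + 6^m for all m ≥ 1.

s_m = 3^m + 6^m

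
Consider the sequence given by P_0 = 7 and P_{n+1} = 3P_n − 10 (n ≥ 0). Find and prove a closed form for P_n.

Claim: P_n = 2·3^n + 5.

Base case: P_0 = 7, and 2·3^0 + 5 = 2 + 5 = 7.
Assume P_r = 2·3^r + 5 for some r ≥ 0.
Then P_{r+1} = 3P_r − 10 = 3·(2·3^r + 5) − 10 = 6·3^r + 15 − 10 = 2·3^{r+1} + 5.
This completes the inductive step, so P_n = 2·3^n + 5 for all n ≥ 0.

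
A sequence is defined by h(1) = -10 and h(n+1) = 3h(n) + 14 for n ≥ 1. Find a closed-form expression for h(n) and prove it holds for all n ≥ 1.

Claim: h(n) = -3^n − 7.

Base case: h(1) = -10, and -3^1 − 7 = -3 − 7 = -10.
Assume h(k) = -3^k − 7 for some k ≥ 1.
Then h(k+1) = 3h(k) + 14 = 3·(-3^k − 7) + 14 = -3^{k+1} − 21 + 14 = -3^{k+1} − 7.
By induction, h(n) = -3^n − 7 for all n ≥ 1.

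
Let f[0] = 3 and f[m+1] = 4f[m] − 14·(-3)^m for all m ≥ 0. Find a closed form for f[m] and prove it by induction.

Claim: f[m] = 4^m + 2·(-3)^m.

Base case: f[0] = 3, and 4^0 + 2·(-3)^0 = 1 + 2 = 3.
Assume f[r] = 4^r + 2·(-3)^r for some r ≥ 0.
Then f[r+1] = 4f[r] − 14·(-3)^r = 4·(4^r + 2·(-3)^r) − 14·(-3)^r = 4^{r+1} + 8·(-3)^r − 14·(-3)^r = 4^{r+1} − 6·(-3)^r = 4^{r+1} + 2·(-3)^{r+1}.
This completes the inductive step, so f[m] = 4^m + 2·(-3)^m for all m ≥ 0.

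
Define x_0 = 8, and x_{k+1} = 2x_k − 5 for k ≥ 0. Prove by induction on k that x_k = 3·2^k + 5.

Base case: x_0 = 8, and 3·2^0 + 5 = 3 + 5 = 8.
Assume x_j = 3·2^j + 5 for some j ≥ 0.
Then x_{j+1} = 2x_j − 5 = 2·(3·2^j + 5) − 5 = 6·2^j + 10 − 5 = 3·2^{j+1} + 5.
By induction, x_k = 3·2^k + 5 for all k ≥ 0.

x_k = 3·2^k + 5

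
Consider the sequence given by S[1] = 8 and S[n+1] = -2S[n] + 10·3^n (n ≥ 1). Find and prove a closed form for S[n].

Claim: S[n] = -(-2)^n + 2·3^n.

Base case: S[1] = 8, and -(-2)^1 + 2·3^1 = 2 + 6 = 8.
Assume S[k] = -(-2)^k + 2·3^k for some k ≥ 1.
Then S[k+1] = -2S[k] + 10·3^k = -2·(-(-2)^k + 2·3^k) + 10·3^k = -(-2)^{k+1} − 4·3^k + 10·3^k = -(-2)^{k+1} + 6·3^k = -(-2)^{k+1} + 2·3^{k+1}.
This completes the inductive step, so S[n] = -(-2)^n + 2·3^n for all n ≥ 1.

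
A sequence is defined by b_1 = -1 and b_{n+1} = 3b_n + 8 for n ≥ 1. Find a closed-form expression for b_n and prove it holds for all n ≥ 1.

Claim: b_n = 3^n − 4.

Base case: b_1 = -1, and 3^1 − 4 = 3 − 4 = -1.
Assume b_m = 3^m − 4 for some m ≥ 1.
Then b_{m+1} = 3b_m + 8 = 3·(3^m − 4) + 8 = 3^{m+1} − 12 + 8 = 3^{m+1} − 4.
So the formula holds for m+1, and by induction b_n = 3^n − 4 for all n ≥ 1.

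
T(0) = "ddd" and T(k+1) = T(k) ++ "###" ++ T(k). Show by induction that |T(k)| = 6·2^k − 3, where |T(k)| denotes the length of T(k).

Base case: |T(0)| = 3, and 6·2^0 − 3 = 3.
Assume |T(r)| = 6·2^r − 3.
Then |T(r+1)| = |T(r)| + 3 + |T(r)| = 2|T(r)| + 3 = 2(6·2^r − 3) + 3 = 6·2^{r+1} − 6 + 3 = 6·2^{r+1} − 3.
This completes the inductive step, so |T(k)| = 6·2^k − 3 for all k ≥ 0.

|T(k)| = 6·2^k − 3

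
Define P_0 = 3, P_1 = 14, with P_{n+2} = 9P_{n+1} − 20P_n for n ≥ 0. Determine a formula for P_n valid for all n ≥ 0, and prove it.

Claim: P_n = 4^n + 2·5^n.

Base cases: P_0 = 3 and 4^0 + 2·5^0 = 3; P_1 = 14 and 4^1 + 2·5^1 = 14.
Assume P_i = 4^i + 2·5^i for all 0 ≤ i ≤ j, where j ≥ 1.
Then P_{j+1} = 9P_j − 20P_{j−1} = 9·(4^j + 2·5^j) − 20·(4^{j−1} + 2·5^{j−1}) = (9·4 − 20)4^{j−1} + 2·(9·5 − 20)5^{j−1} = 16·4^{j−1} + 50·5^{j−1} = 4^{j+1} + 2·5^{j+1}.
Hence P_n = 4^n + 2·5^n for every n ≥ 0, by strong induction.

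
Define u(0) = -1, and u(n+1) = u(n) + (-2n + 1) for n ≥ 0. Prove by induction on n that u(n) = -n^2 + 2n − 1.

Base case: u(0) = -1, and -0^2 + 2·0 − 1 = -1.
Assume u(m) = -m^2 + 2m − 1.
Then u(m+1) = u(m) + (-2m + 1) = (-m^2 + 2m − 1) + (-2m + 1) = -m^2,
and -(m+1)^2 + 2·(m+1) − 1 = -m^2.
Hence u(n) = -n^2 + 2n − 1 for every n ≥ 0, by induction.

u(n) = -n^2 + 2n − 1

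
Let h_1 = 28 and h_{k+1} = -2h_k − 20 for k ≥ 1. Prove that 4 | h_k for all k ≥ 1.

Base case: h_1 = 28 = 4·7, so 4 | h_1.
Assume 4 | h_j, so h_j = 4t for some integer t.
Then h_{j+1} = -2h_j − 20 = -2·(4t) − 20 = 4(-2t − 5), so 4 | h_{j+1}.
This completes the inductive step, so 4 | h_k for all k ≥ 1.

4 | h_k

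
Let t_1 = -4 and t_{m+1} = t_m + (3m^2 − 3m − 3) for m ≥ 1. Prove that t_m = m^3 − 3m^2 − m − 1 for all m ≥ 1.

Base case: t_1 = -4, and 1^3 − 3·1^2 − 1 − 1 = -4.
Assume t_r = r^3 − 3r^2 − r − 1.
Then t_{r+1} = t_r + (3r^2 − 3r − 3) = (r^3 − 3r^2 − r − 1) + (3r^2 − 3r − 3) = r^3 − 4r − 4,
and (r+1)^3 − 3·(r+1)^2 − (r+1) − 1 = r^3 − 4r − 4.
This completes the inductive step, so t_m = m^3 − 3m^2 − m − 1 for all m ≥ 1.

t_m = m^3 − 3m^2 − m − 1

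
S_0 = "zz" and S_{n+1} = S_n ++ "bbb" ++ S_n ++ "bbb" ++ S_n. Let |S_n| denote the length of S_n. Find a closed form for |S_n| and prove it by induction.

Claim: |S_n| = 5·3^n − 3.

Base case: |S_0| = 2, and 5·3^0 − 3 = 2.
Assume |S_r| = 5·3^r − 3.
Then |S_{r+1}| = 3|S_r| + 6 = 3(5·3^r − 3) + 6 = 5·3^{r+1} − 9 + 6 = 5·3^{r+1} − 3.
This completes the inductive step, so |S_n| = 5·3^n − 3 for all n ≥ 0.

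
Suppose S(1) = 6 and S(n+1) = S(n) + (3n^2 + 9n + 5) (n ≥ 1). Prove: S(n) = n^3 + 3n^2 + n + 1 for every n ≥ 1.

Base case: S(1) = 6, and 1^3 + 3·1^2 + 1 + 1 = 6.
Assume S(k) = k^3 + 3k^2 + k + 1.
Then S(k+1) = S(k) + (3k^2 + 9k + 5) = (k^3 + 3k^2 + k + 1) + (3k^2 + 9k + 5) = k^3 + 6k^2 + 10k + 6,
and (k+1)^3 + 3·(k+1)^2 + (k+1) + 1 = k^3 + 6k^2 + 10k + 6.
Hence S(n) = n^3 + 3n^2 + n + 1 for every n ≥ 1, by induction.

S(n) = n^3 + 3n^2 + n + 1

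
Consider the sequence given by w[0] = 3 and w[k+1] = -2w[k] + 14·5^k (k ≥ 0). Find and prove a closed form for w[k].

Claim: w[k] = (-2)^k + 2·5^k.

Base case: w[0] = 3, and (-2)^0 + 2·5^0 = 1 + 2 = 3.
Assume w[m] = (-2)^m + 2·5^m for some m ≥ 0.
Then w[m+1] = -2w[m] + 14·5^m = -2·((-2)^m + 2·5^m) + 14·5^m = (-2)^{m+1} − 4·5^m + 14·5^m = (-2)^{m+1} + 10·5^m = (-2)^{m+1} + 2·5^{m+1}.
Hence w[k] = (-2)^k + 2·5^k for every k ≥ 0, by induction.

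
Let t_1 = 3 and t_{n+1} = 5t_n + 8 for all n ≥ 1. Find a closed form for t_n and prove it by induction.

Claim: t_n = 5^n − 2.

Base case: t_1 = 3, and 5^1 − 2 = 5 − 2 = 3.
Assume t_j = 5^j − 2 for some j ≥ 1.
Then t_{j+1} = 5t_j + 8 = 5·(5^j − 2) + 8 = 5^{j+1} − 10 + 8 = 5^{j+1} − 2.
By induction, t_n = 5^n − 2 for all n ≥ 1.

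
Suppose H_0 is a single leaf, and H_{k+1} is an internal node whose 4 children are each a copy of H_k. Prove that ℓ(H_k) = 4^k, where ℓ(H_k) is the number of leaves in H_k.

Base case: ℓ(H_0) = 1, and 4^0 = 1.
Assume ℓ(H_r) = 4^r.
Then ℓ(H_{r+1}) = 4·ℓ(H_r) = 4·4^r = 4^{r+1}.
Hence ℓ(H_k) = 4^k for every k ≥ 0, by induction.

ℓ(H_k) = 4^k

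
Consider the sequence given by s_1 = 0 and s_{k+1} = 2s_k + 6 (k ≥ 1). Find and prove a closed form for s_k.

Claim: s_k = 3·2^k − 6.

Base case: s_1 = 0, and 3·2^1 − 6 = 6 − 6 = 0.
Assume s_r = 3·2^r − 6 for some r ≥ 1.
Then s_{r+1} = 2s_r + 6 = 2·(3·2^r − 6) + 6 = 6·2^r − 12 + 6 = 3·2^{r+1} − 6.
Hence s_k = 3·2^k − 6 for every k ≥ 1, by induction.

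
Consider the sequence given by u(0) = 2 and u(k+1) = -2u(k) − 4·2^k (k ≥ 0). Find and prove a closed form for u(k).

Claim: u(k) = 3·(-2)^k − 2^k.

Base case: u(0) = 2, and 3·(-2)^0 − 2^0 = 3 − 1 = 2.
Assume u(m) = 3·(-2)^m − 2^m for some m ≥ 0.
Then u(m+1) = -2u(m) − 4·2^m = -2·(3·(-2)^m − 2^m) − 4·2^m = 3·(-2)^{m+1} + 2·2^m − 4·2^m = 3·(-2)^{m+1} − 2·2^m = 3·(-2)^{m+1} − 2^{m+1}.
This completes the inductive step, so u(k) = 3·(-2)^k − 2^k for all k ≥ 0.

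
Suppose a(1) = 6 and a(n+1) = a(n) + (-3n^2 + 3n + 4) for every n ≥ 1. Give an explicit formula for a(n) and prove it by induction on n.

Claim: a(n) = -n^3 + 3n^2 + 2n + 2.

Base case: a(1) = 6, and -1^3 + 3·1^2 + 2·1 + 2 = 6.
Assume a(k) = -k^3 + 3k^2 + 2k + 2.
Then a(k+1) = a(k) + (-3k^2 + 3k + 4) = (-k^3 + 3k^2 + 2k + 2) + (-3k^2 + 3k + 4) = -k^3 + 5k + 6,
and -(k+1)^3 + 3·(k+1)^2 + 2·(k+1) + 2 = -k^3 + 5k + 6.
This completes the inductive step, so a(n) = -n^3 + 3n^2 + 2n + 2 for all n ≥ 1.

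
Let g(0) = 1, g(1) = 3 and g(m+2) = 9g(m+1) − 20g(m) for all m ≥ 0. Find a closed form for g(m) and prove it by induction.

Claim: g(m) = 2·4^m − 5^m.

Base cases: g(0) = 1 and 2·4^0 − 5^0 = 1; g(1) = 3 and 2·4^1 − 5^1 = 3.
Assume g(j) = 2·4^j − 5^j for all 0 ≤ j ≤ k, where k ≥ 1.
Then g(k+1) = 9g(k) − 20g(k−1) = 9·(2·4^k − 5^k) − 20·(2·4^{k−1} − 5^{k−1}) = 2·(9·4 − 20)4^{k−1} − (9·5 − 20)5^{k−1} = 32·4^{k−1} − 25·5^{k−1} = 2·4^{k+1} − 5^{k+1}.
So the formula holds for k+1, and by strong induction g(m) = 2·4^m − 5^m for all m ≥ 0.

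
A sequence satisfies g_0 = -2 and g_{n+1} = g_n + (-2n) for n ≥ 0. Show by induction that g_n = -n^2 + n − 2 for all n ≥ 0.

Base case: g_0 = -2, and -0^2 + 0 − 2 = -2.
Assume g_k = -k^2 + k − 2.
Then g_{k+1} = g_k + (-2k) = (-k^2 + k − 2) + (-2k) = -k^2 − k − 2,
and -(k+1)^2 + (k+1) − 2 = -k^2 − k − 2.
This completes the inductive step, so g_n = -n^2 + n − 2 for all n ≥ 0.

g_n = -n^2 + n − 2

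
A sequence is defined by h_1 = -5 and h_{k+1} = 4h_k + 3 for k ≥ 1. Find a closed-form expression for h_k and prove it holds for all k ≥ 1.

Claim: h_k = -4^k − 1.

Base case: h_1 = -5, and -4^1 − 1 = -4 − 1 = -5.
Assume h_r = -4^r − 1 for some r ≥ 1.
Then h_{r+1} = 4h_r + 3 = 4·(-4^r − 1) + 3 = -4^{r+1} − 4 + 3 = -4^{r+1} − 1.
This completes the inductive step, so h_k = -4^k − 1 for all k ≥ 1.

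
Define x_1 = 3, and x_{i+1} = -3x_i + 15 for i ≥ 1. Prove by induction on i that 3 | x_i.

Base case: x_1 = 3 = 3·1, so 3 | x_1.
Assume 3 | x_m, so x_m = 3t for some integer t.
Then x_{m+1} = -3x_m + 15 = -3·(3t) + 15 = 3(-3t + 5), so 3 | x_{m+1}.
This completes the inductive step, so 3 | x_i for all i ≥ 1.

3 | x_i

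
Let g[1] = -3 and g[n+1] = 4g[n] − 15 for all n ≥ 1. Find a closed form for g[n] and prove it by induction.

Claim: g[n] = -2·4^n + 5.

Base case: g[1] = -3, and -2·4^1 + 5 = -8 + 5 = -3.
Assume g[k] = -2·4^k + 5 for some k ≥ 1.
Then g[k+1] = 4g[k] − 15 = 4·(-2·4^k + 5) − 15 = -8·4^k + 20 − 15 = -2·4^{k+1} + 5.
By induction, g[n] = -2·4^n + 5 for all n ≥ 1.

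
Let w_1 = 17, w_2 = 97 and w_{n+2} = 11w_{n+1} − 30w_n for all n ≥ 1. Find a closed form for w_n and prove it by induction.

Claim: w_n = 5^n + 2·6^n.

Base cases: w_1 = 17 and 5^1 + 2·6^1 = 17; w_2 = 97 and 5^2 + 2·6^2 = 97.
Assume w_j = 5^j + 2·6^j for all 1 ≤ j ≤ m, where m ≥ 2.
Then w_{m+1} = 11w_m − 30w_{m−1} = 11·(5^m + 2·6^m) − 30·(5^{m−1} + 2·6^{m−1}) = (11·5 − 30)5^{m−1} + 2·(11·6 − 30)6^{m−1} = 25·5^{m−1} + 72·6^{m−1} = 5^{m+1} + 2·6^{m+1}.
This completes the inductive step, so w_n = 5^n + 2·6^n for all n ≥ 1.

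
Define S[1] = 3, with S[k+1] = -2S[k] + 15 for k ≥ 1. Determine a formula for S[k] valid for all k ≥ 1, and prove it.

Claim: S[k] = (-2)^k + 5.

Base case: S[1] = 3, and (-2)^1 + 5 = -2 + 5 = 3.
Assume S[j] = (-2)^j + 5 for some j ≥ 1.
Then S[j+1] = -2S[j] + 15 = -2·((-2)^j + 5) + 15 = -2·(-2)^j − 10 + 15 = (-2)^{j+1} + 5.
This completes the inductive step, so S[k] = (-2)^k + 5 for all k ≥ 1.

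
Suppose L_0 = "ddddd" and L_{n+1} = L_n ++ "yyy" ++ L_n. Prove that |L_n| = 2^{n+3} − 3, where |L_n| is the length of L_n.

Base case: |L_0| = 5, and 2^{0+3} − 3 = 5.
Assume |L_k| = 2^{k+3} − 3.
Then |L_{k+1}| = |L_k| + 3 + |L_k| = 2|L_k| + 3 = 2(2^{k+3} − 3) + 3 = 2^{k+1+3} − 6 + 3 = 2^{k+1+3} − 3.
This completes the inductive step, so |L_n| = 2^{n+3} − 3 for all n ≥ 0.

|L_n| = 2^{n+3} − 3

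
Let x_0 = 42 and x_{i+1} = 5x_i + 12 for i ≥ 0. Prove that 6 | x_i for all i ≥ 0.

Base case: x_0 = 42 = 6·7, so 6 | x_0.
Assume 6 | x_r, so x_r = 6t for some integer t.
Then x_{r+1} = 5x_r + 12 = 5·(6t) + 12 = 6(5t + 2), so 6 | x_{r+1}.
This completes the inductive step, so 6 | x_i for all i ≥ 0.

6 | x_i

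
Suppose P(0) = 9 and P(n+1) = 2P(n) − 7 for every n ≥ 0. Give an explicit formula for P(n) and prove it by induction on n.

Claim: P(n) = 2^{n+1} + 7.

Base case: P(0) = 9, and 2^{0+1} + 7 = 2 + 7 = 9.
Assume P(k) = 2^{k+1} + 7 for some k ≥ 0.
Then P(k+1) = 2P(k) − 7 = 2·(2^{k+1} + 7) − 7 = 2^{k+2} + 14 − 7 = 2^{k+2} + 7.
Hence P(n) = 2^{n+1} + 7 for every n ≥ 0, by induction.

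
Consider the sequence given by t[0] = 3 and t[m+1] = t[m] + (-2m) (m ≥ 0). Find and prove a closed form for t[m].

Claim: t[m] = -m^2 + m + 3.

Base case: t[0] = 3, and -0^2 + 0 + 3 = 3.
Assume t[j] = -j^2 + j + 3.
Then t[j+1] = t[j] + (-2j) = (-j^2 + j + 3) + (-2j) = -j^2 − j + 3,
and -(j+1)^2 + (j+1) + 3 = -j^2 − j + 3.
By induction, t[m] = -m^2 + m + 3 for all m ≥ 0.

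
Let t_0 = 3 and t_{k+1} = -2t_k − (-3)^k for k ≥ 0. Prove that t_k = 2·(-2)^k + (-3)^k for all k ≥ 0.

Base case: t_0 = 3, and 2·(-2)^0 + (-3)^0 = 2 + 1 = 3.
Assume t_r = 2·(-2)^r + (-3)^r for some r ≥ 0.
Then t_{r+1} = -2t_r − (-3)^r = -2·(2·(-2)^r + (-3)^r) − (-3)^r = 2·(-2)^{r+1} − 2·(-3)^r − (-3)^r = 2·(-2)^{r+1} − 3·(-3)^r = 2·(-2)^{r+1} + (-3)^{r+1}.
Hence t_k = 2·(-2)^k + (-3)^k for every k ≥ 0, by induction.

t_k = 2·(-2)^k + (-3)^k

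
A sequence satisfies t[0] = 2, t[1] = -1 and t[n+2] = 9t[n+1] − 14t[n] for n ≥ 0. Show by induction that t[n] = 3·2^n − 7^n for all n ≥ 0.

Base cases: t[0] = 2 and 3·2^0 − 7^0 = 2; t[1] = -1 and 3·2^1 − 7^1 = -1.
Assume t[i] = 3·2^i − 7^i for all 0 ≤ i ≤ j, where j ≥ 1.
Then t[j+1] = 9t[j] − 14t[j−1] = 9·(3·2^j − 7^j) − 14·(3·2^{j−1} − 7^{j−1}) = 3·(9·2 − 14)2^{j−1} − (9·7 − 14)7^{j−1} = 12·2^{j−1} − 49·7^{j−1} = 3·2^{j+1} − 7^{j+1}.
Hence t[n] = 3·2^n − 7^n for every n ≥ 0, by strong induction.

t[n] = 3·2^n − 7^n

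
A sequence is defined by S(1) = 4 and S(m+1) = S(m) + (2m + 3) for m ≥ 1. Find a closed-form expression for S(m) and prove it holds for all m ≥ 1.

Claim: S(m) = m^2 + 2m + 1.

Base case: S(1) = 4, and 1^2 + 2·1 + 1 = 4.
Assume S(k) = k^2 + 2k + 1.
Then S(k+1) = S(k) + (2k + 3) = (k^2 + 2k + 1) + (2k + 3) = k^2 + 4k + 4,
and (k+1)^2 + 2·(k+1) + 1 = k^2 + 4k + 4.
Hence S(m) = m^2 + 2m + 1 for every m ≥ 1, by induction.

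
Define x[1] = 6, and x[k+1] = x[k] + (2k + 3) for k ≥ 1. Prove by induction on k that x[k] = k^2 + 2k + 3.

Base case: x[1] = 6, and 1^2 + 2·1 + 3 = 6.
Assume x[m] = m^2 + 2m + 3.
Then x[m+1] = x[m] + (2m + 3) = (m^2 + 2m + 3) + (2m + 3) = m^2 + 4m + 6,
and (m+1)^2 + 2·(m+1) + 3 = m^2 + 4m + 6.
Hence x[k] = k^2 + 2k + 3 for every k ≥ 1, by induction.

x[k] = k^2 + 2k + 3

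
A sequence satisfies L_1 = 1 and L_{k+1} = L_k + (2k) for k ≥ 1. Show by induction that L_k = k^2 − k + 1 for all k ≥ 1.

Base case: L_1 = 1, and 1^2 − 1 + 1 = 1.
Assume L_j = j^2 − j + 1.
Then L_{j+1} = L_j + (2j) = (j^2 − j + 1) + (2j) = j^2 + j + 1,
and (j+1)^2 − (j+1) + 1 = j^2 + j + 1.
By induction, L_k = k^2 − k + 1 for all k ≥ 1.

L_k = k^2 − k + 1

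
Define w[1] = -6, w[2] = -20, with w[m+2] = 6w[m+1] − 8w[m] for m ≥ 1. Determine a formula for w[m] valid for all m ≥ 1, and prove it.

Claim: w[m] = -4^m − 2^m.

Base cases: w[1] = -6 and -4^1 − 2^1 = -6; w[2] = -20 and -4^2 − 2^2 = -20.
Assume w[j] = -4^j − 2^j for all 1 ≤ j ≤ r, where r ≥ 2.
Then w[r+1] = 6w[r] − 8w[r−1] = 6·(-4^r − 2^r) − 8·(-4^{r−1} − 2^{r−1}) = -(6·4 − 8)4^{r−1} − (6·2 − 8)2^{r−1} = -16·4^{r−1} − 4·2^{r−1} = -4^{r+1} − 2^{r+1}.
So the formula holds for r+1, and by strong induction w[m] = -4^m − 2^m for all m ≥ 1.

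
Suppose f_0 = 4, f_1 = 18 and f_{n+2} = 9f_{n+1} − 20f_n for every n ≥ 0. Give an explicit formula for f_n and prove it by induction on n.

Claim: f_n = 2·5^n + 2·4^n.

Base cases: f_0 = 4 and 2·5^0 + 2·4^0 = 4; f_1 = 18 and 2·5^1 + 2·4^1 = 18.
Assume f_j = 2·5^j + 2·4^j for all 0 ≤ j ≤ r, where r ≥ 1.
Then f_{r+1} = 9f_r − 20f_{r−1} = 9·(2·5^r + 2·4^r) − 20·(2·5^{r−1} + 2·4^{r−1}) = 2·(9·5 − 20)5^{r−1} + 2·(9·4 − 20)4^{r−1} = 50·5^{r−1} + 32·4^{r−1} = 2·5^{r+1} + 2·4^{r+1}.
This completes the inductive step, so f_n = 2·5^n + 2·4^n for all n ≥ 0.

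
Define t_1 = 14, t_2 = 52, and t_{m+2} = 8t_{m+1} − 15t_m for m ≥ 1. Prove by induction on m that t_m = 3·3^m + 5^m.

Base cases: t_1 = 14 and 3·3^1 + 5^1 = 14; t_2 = 52 and 3·3^2 + 5^2 = 52.
Assume t_j = 3·3^j + 5^j for all 1 ≤ j ≤ k, where k ≥ 2.
Then t_{k+1} = 8t_k − 15t_{k−1} = 8·(3·3^k + 5^k) − 15·(3·3^{k−1} + 5^{k−1}) = 3·(8·3 − 15)3^{k−1} + (8·5 − 15)5^{k−1} = 27·3^{k−1} + 25·5^{k−1} = 3·3^{k+1} + 5^{k+1}.
Hence t_m = 3·3^m + 5^m for every m ≥ 1, by strong induction.

t_m = 3·3^m + 5^m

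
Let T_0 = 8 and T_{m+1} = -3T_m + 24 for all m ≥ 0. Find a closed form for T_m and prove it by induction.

Claim: T_m = 2·(-3)^m + 6.

Base case: T_0 = 8, and 2·(-3)^0 + 6 = 2 + 6 = 8.
Assume T_j = 2·(-3)^j + 6 for some j ≥ 0.
Then T_{j+1} = -3T_j + 24 = -3·(2·(-3)^j + 6) + 24 = -6·(-3)^j − 18 + 24 = 2·(-3)^{j+1} + 6.
So the formula holds for j+1, and by induction T_m = 2·(-3)^m + 6 for all m ≥ 0.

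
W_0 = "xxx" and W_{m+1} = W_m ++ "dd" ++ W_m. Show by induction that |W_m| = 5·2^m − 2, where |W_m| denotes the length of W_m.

Base case: |W_0| = 3, and 5·2^0 − 2 = 3.
Assume |W_k| = 5·2^k − 2.
Then |W_{k+1}| = |W_k| + 2 + |W_k| = 2|W_k| + 2 = 2(5·2^k − 2) + 2 = 5·2^{k+1} − 4 + 2 = 5·2^{k+1} − 2.
So the formula holds for k+1, and by induction |W_m| = 5·2^m − 2 for all m ≥ 0.

|W_m| = 5·2^m − 2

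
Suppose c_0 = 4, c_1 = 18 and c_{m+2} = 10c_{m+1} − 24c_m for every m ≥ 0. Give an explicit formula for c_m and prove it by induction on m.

Claim: c_m = 3·4^m + 6^m.

Base cases: c_0 = 4 and 3·4^0 + 6^0 = 4; c_1 = 18 and 3·4^1 + 6^1 = 18.
Assume c_i = 3·4^i + 6^i for all 0 ≤ i ≤ j, where j ≥ 1.
Then c_{j+1} = 10c_j − 24c_{j−1} = 10·(3·4^j + 6^j) − 24·(3·4^{j−1} + 6^{j−1}) = 3·(10·4 − 24)4^{j−1} + (10·6 − 24)6^{j−1} = 48·4^{j−1} + 36·6^{j−1} = 3·4^{j+1} + 6^{j+1}.
Hence c_m = 3·4^m + 6^m for every m ≥ 0, by strong induction.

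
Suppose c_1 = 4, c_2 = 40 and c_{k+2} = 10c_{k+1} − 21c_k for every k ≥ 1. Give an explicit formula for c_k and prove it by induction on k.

Claim: c_k = -3^k + 7^k.

Base cases: c_1 = 4 and -3^1 + 7^1 = 4; c_2 = 40 and -3^2 + 7^2 = 40.
Assume c_j = -3^j + 7^j for all 1 ≤ j ≤ m, where m ≥ 2.
Then c_{m+1} = 10c_m − 21c_{m−1} = 10·(-3^m + 7^m) − 21·(-3^{m−1} + 7^{m−1}) = -(10·3 − 21)3^{m−1} + (10·7 − 21)7^{m−1} = -9·3^{m−1} + 49·7^{m−1} = -3^{m+1} + 7^{m+1}.
Hence c_k = -3^k + 7^k for every k ≥ 1, by strong induction.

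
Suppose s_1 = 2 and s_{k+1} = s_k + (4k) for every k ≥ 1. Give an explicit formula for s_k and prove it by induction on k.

Claim: s_k = 2k^2 − 2k + 2.

Base case: s_1 = 2, and 2·1^2 − 2·1 + 2 = 2.
Assume s_m = 2m^2 − 2m + 2.
Then s_{m+1} = s_m + (4m) = (2m^2 − 2m + 2) + (4m) = 2m^2 + 2m + 2,
and 2·(m+1)^2 − 2·(m+1) + 2 = 2m^2 + 2m + 2.
This completes the inductive step, so s_k = 2k^2 − 2k + 2 for all k ≥ 1.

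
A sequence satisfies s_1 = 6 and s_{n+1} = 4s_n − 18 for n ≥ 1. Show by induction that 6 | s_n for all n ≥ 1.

Base case: s_1 = 6 = 6·1, so 6 | s_1.
Assume 6 | s_j, so s_j = 6t for some integer t.
Then s_{j+1} = 4s_j − 18 = 4·(6t) − 18 = 6(4t − 3), so 6 | s_{j+1}.
By induction, 6 | s_n for all n ≥ 1.

6 | s_n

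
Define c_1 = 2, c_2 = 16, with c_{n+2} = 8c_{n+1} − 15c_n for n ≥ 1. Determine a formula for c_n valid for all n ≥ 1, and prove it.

Claim: c_n = -3^n + 5^n.

Base cases: c_1 = 2 and -3^1 + 5^1 = 2; c_2 = 16 and -3^2 + 5^2 = 16.
Assume c_j = -3^j + 5^j for all 1 ≤ j ≤ r, where r ≥ 2.
Then c_{r+1} = 8c_r − 15c_{r−1} = 8·(-3^r + 5^r) − 15·(-3^{r−1} + 5^{r−1}) = -(8·3 − 15)3^{r−1} + (8·5 − 15)5^{r−1} = -9·3^{r−1} + 25·5^{r−1} = -3^{r+1} + 5^{r+1}.
So the formula holds for r+1, and by strong induction c_n = -3^n + 5^n for all n ≥ 1.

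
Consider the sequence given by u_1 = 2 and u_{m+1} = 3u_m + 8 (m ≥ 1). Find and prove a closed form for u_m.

Claim: u_m = 2·3^m − 4.

Base case: u_1 = 2, and 2·3^1 − 4 = 6 − 4 = 2.
Assume u_k = 2·3^k − 4 for some k ≥ 1.
Then u_{k+1} = 3u_k + 8 = 3·(2·3^k − 4) + 8 = 6·3^k − 12 + 8 = 2·3^{k+1} − 4.
By induction, u_m = 2·3^m − 4 for all m ≥ 1.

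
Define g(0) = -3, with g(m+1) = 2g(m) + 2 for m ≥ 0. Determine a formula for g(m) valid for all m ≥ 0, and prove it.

Claim: g(m) = -2^m − 2.

Base case: g(0) = -3, and -2^0 − 2 = -1 − 2 = -3.
Assume g(j) = -2^j − 2 for some j ≥ 0.
Then g(j+1) = 2g(j) + 2 = 2·(-2^j − 2) + 2 = -2^{j+1} − 4 + 2 = -2^{j+1} − 2.
This completes the inductive step, so g(m) = -2^m − 2 for all m ≥ 0.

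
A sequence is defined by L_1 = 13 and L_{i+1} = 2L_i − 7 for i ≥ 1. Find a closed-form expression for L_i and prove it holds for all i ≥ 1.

Claim: L_i = 3·2^i + 7.

Base case: L_1 = 13, and 3·2^1 + 7 = 6 + 7 = 13.
Assume L_r = 3·2^r + 7 for some r ≥ 1.
Then L_{r+1} = 2L_r − 7 = 2·(3·2^r + 7) − 7 = 6·2^r + 14 − 7 = 3·2^{r+1} + 7.
So the formula holds for r+1, and by induction L_i = 3·2^i + 7 for all i ≥ 1.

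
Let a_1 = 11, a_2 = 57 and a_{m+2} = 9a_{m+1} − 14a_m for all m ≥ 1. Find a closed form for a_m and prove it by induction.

Claim: a_m = 7^m + 2·2^m.

Base cases: a_1 = 11 and 7^1 + 2·2^1 = 11; a_2 = 57 and 7^2 + 2·2^2 = 57.
Assume a_j = 7^j + 2·2^j for all 1 ≤ j ≤ r, where r ≥ 2.
Then a_{r+1} = 9a_r − 14a_{r−1} = 9·(7^r + 2·2^r) − 14·(7^{r−1} + 2·2^{r−1}) = (9·7 − 14)7^{r−1} + 2·(9·2 − 14)2^{r−1} = 49·7^{r−1} + 8·2^{r−1} = 7^{r+1} + 2·2^{r+1}.
Hence a_m = 7^m + 2·2^m for every m ≥ 1, by strong induction.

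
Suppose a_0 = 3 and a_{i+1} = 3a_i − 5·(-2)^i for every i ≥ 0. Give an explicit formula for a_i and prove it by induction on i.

Claim: a_i = 2·3^i + (-2)^i.

Base case: a_0 = 3, and 2·3^0 + (-2)^0 = 2 + 1 = 3.
Assume a_j = 2·3^j + (-2)^j for some j ≥ 0.
Then a_{j+1} = 3a_j − 5·(-2)^j = 3·(2·3^j + (-2)^j) − 5·(-2)^j = 2·3^{j+1} + 3·(-2)^j − 5·(-2)^j = 2·3^{j+1} − 2·(-2)^j = 2·3^{j+1} + (-2)^{j+1}.
By induction, a_i = 2·3^i + (-2)^i for all i ≥ 0.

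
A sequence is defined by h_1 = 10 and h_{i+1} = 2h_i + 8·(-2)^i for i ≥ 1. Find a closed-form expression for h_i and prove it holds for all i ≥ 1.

Claim: h_i = 3·2^i − 2·(-2)^i.

Base case: h_1 = 10, and 3·2^1 − 2·(-2)^1 = 6 + 4 = 10.
Assume h_k = 3·2^k − 2·(-2)^k for some k ≥ 1.
Then h_{k+1} = 2h_k + 8·(-2)^k = 2·(3·2^k − 2·(-2)^k) + 8·(-2)^k = 3·2^{k+1} − 4·(-2)^k + 8·(-2)^k = 3·2^{k+1} + 4·(-2)^k = 3·2^{k+1} − 2·(-2)^{k+1}.
So the formula holds for k+1, and by induction h_i = 3·2^i − 2·(-2)^i for all i ≥ 1.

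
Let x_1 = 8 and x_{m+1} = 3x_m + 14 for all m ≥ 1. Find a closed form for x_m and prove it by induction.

Claim: x_m = 5·3^m − 7.

Base case: x_1 = 8, and 5·3^1 − 7 = 15 − 7 = 8.
Assume x_r = 5·3^r − 7 for some r ≥ 1.
Then x_{r+1} = 3x_r + 14 = 3·(5·3^r − 7) + 14 = 15·3^r − 21 + 14 = 5·3^{r+1} − 7.
Hence x_m = 5·3^m − 7 for every m ≥ 1, by induction.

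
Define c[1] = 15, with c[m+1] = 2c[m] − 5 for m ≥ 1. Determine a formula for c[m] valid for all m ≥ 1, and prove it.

Claim: c[m] = 5·2^m + 5.

Base case: c[1] = 15, and 5·2^1 + 5 = 10 + 5 = 15.
Assume c[k] = 5·2^k + 5 for some k ≥ 1.
Then c[k+1] = 2c[k] − 5 = 2·(5·2^k + 5) − 5 = 10·2^k + 10 − 5 = 5·2^{k+1} + 5.
Hence c[m] = 5·2^m + 5 for every m ≥ 1, by induction.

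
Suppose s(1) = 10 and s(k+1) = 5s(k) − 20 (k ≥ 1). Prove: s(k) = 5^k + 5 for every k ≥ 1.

Base case: s(1) = 10, and 5^1 + 5 = 5 + 5 = 10.
Assume s(j) = 5^j + 5 for some j ≥ 1.
Then s(j+1) = 5s(j) − 20 = 5·(5^j + 5) − 20 = 5^{j+1} + 25 − 20 = 5^{j+1} + 5.
This completes the inductive step, so s(k) = 5^k + 5 for all k ≥ 1.

s(k) = 5^k + 5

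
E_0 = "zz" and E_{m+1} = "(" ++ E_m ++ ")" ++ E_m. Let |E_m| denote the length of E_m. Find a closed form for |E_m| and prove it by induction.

Claim: |E_m| = 2^{m+2} − 2.

Base case: |E_0| = 2, and 2^{0+2} − 2 = 2.
Assume |E_r| = 2^{r+2} − 2.
Then |E_{r+1}| = 1 + |E_r| + 1 + |E_r| = 2|E_r| + 2 = 2(2^{r+2} − 2) + 2 = 2^{r+3} − 4 + 2 = 2^{r+3} − 2.
So the formula holds for r+1, and by induction |E_m| = 2^{m+2} − 2 for all m ≥ 0.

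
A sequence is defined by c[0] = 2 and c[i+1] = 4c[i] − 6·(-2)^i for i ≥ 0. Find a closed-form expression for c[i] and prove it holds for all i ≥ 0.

Claim: c[i] = 4^i + (-2)^i.

Base case: c[0] = 2, and 4^0 + (-2)^0 = 1 + 1 = 2.
Assume c[k] = 4^k + (-2)^k for some k ≥ 0.
Then c[k+1] = 4c[k] − 6·(-2)^k = 4·(4^k + (-2)^k) − 6·(-2)^k = 4^{k+1} + 4·(-2)^k − 6·(-2)^k = 4^{k+1} − 2·(-2)^k = 4^{k+1} + (-2)^{k+1}.
By induction, c[i] = 4^i + (-2)^i for all i ≥ 0.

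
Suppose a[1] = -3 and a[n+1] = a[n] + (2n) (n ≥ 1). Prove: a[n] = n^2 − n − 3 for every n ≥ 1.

Base case: a[1] = -3, and 1^2 − 1 − 3 = -3.
Assume a[m] = m^2 − m − 3.
Then a[m+1] = a[m] + (2m) = (m^2 − m − 3) + (2m) = m^2 + m − 3,
and (m+1)^2 − (m+1) − 3 = m^2 + m − 3.
Hence a[n] = n^2 − n − 3 for every n ≥ 1, by induction.

a[n] = n^2 − n − 3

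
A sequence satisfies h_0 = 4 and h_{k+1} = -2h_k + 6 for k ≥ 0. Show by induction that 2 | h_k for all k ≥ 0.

Base case: h_0 = 4 = 2·2, so 2 | h_0.
Assume 2 | h_j, so h_j = 2t for some integer t.
Then h_{j+1} = -2h_j + 6 = -2·(2t) + 6 = 2(-2t + 3), so 2 | h_{j+1}.
By induction, 2 | h_k for all k ≥ 0.

2 | h_k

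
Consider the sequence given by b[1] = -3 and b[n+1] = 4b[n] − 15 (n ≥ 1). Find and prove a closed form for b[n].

Claim: b[n] = -2·4^n + 5.

Base case: b[1] = -3, and -2·4^1 + 5 = -8 + 5 = -3.
Assume b[m] = -2·4^m + 5 for some m ≥ 1.
Then b[m+1] = 4b[m] − 15 = 4·(-2·4^m + 5) − 15 = -8·4^m + 20 − 15 = -2·4^{m+1} + 5.
Hence b[n] = -2·4^n + 5 for every n ≥ 1, by induction.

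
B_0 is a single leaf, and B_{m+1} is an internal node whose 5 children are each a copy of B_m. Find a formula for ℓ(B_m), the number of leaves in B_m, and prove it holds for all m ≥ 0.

Claim: ℓ(B_m) = 5^m.

Base case: ℓ(B_0) = 1, and 5^0 = 1.
Assume ℓ(B_r) = 5^r.
Then ℓ(B_{r+1}) = 5·ℓ(B_r) = 5·5^r = 5^{r+1}.
This completes the inductive step, so ℓ(B_m) = 5^m for all m ≥ 0.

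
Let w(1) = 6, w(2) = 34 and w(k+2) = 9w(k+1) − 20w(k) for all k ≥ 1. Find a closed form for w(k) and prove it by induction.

Claim: w(k) = -4^k + 2·5^k.

Base cases: w(1) = 6 and -4^1 + 2·5^1 = 6; w(2) = 34 and -4^2 + 2·5^2 = 34.
Assume w(j) = -4^j + 2·5^j for all 1 ≤ j ≤ m, where m ≥ 2.
Then w(m+1) = 9w(m) − 20w(m−1) = 9·(-4^m + 2·5^m) − 20·(-4^{m−1} + 2·5^{m−1}) = -(9·4 − 20)4^{m−1} + 2·(9·5 − 20)5^{m−1} = -16·4^{m−1} + 50·5^{m−1} = -4^{m+1} + 2·5^{m+1}.
This completes the inductive step, so w(k) = -4^k + 2·5^k for all k ≥ 1.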